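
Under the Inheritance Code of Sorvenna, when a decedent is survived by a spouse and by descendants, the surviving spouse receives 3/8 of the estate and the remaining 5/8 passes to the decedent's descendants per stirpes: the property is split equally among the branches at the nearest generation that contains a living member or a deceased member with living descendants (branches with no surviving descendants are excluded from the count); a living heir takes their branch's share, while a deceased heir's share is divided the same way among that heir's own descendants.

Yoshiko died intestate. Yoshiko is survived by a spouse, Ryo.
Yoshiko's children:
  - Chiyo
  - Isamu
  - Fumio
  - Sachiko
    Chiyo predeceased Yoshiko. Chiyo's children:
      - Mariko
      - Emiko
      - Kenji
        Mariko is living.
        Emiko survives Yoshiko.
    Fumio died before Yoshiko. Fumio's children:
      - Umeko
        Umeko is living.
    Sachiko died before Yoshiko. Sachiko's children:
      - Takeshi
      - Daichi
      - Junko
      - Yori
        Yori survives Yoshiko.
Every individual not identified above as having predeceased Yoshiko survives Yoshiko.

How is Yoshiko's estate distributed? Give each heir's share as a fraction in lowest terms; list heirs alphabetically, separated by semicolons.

Ryo, as surviving spouse, takes 3/8.
The remaining 5/8 passes to Yoshiko's descendants per stirpes.
The 5/8 is divided into 4 equal shares of 5/32 among Chiyo, Isamu, Fumio, Sachiko.
Chiyo predeceased; the 5/32 allotted to Chiyo's branch passes to Chiyo's issue by representation.
The 5/32 is divided into 3 equal shares of 5/96 among Mariko, Emiko, Kenji.
Mariko is living and takes 5/96.
Emiko is living and takes 5/96.
Kenji is living and takes 5/96.
Isamu is living and takes 5/32.
Fumio predeceased; the 5/32 allotted to Fumio's branch passes to Fumio's issue by representation.
Umeko is the sole taker at this level and receives the full 5/32.
Sachiko predeceased; the 5/32 allotted to Sachiko's branch passes to Sachiko's issue by representation.
The 5/32 is divided into 4 equal shares of 5/128 among Takeshi, Daichi, Junko, Yori.
Takeshi is living and takes 5/128.
Daichi is living and takes 5/128.
Junko is living and takes 5/128.
Yori is living and takes 5/128.

Daichi 5/128; Emiko 5/96; Isamu 5/32; Junko 5/128; Kenji 5/96; Mariko 5/96; Ryo 3/8; Takeshi 5/128; Umeko 5/32; Yori 5/128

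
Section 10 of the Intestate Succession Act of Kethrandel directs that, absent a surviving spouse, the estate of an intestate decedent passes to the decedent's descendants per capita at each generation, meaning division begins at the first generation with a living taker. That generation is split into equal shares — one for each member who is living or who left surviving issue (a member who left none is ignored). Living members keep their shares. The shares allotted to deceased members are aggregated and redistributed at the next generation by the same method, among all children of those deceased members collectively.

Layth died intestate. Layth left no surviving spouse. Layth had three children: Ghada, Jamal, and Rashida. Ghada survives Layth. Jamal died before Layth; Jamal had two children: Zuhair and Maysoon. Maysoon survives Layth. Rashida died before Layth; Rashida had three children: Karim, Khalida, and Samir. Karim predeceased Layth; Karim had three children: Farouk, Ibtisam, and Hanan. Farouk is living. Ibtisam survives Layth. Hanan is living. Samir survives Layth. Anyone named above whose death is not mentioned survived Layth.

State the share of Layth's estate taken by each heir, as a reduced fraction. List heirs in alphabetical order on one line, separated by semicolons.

Farouk 2/45; Ghada 1/3; Hanan 2/45; Ibtisam 2/45; Khalida 2/15; Maysoon 2/15; Samir 2/15; Zuhair 2/15

There is no surviving spouse, so the entire estate passes to Layth's descendants per capita at each generation.
At generation 1 (Ghada, Jamal, Rashida) there are 3 shares of (1)/3 = 1/3 each.
Living: Ghada — each takes 1/3.
Deceased: Jamal and Rashida. Their combined 2/3 is pooled and carried to generation 2.
At generation 2 (Zuhair, Maysoon, Karim, Khalida, Samir) there are 5 shares of (2/3)/5 = 2/15 each.
Living: Zuhair, Maysoon, Khalida, and Samir — each takes 2/15.
Deceased: Karim. That 2/15 share is carried to generation 3.
At generation 3 (Farouk, Ibtisam, Hanan) there are 3 shares of (2/15)/3 = 2/45 each.
Living: Farouk, Ibtisam, and Hanan — each takes 2/45.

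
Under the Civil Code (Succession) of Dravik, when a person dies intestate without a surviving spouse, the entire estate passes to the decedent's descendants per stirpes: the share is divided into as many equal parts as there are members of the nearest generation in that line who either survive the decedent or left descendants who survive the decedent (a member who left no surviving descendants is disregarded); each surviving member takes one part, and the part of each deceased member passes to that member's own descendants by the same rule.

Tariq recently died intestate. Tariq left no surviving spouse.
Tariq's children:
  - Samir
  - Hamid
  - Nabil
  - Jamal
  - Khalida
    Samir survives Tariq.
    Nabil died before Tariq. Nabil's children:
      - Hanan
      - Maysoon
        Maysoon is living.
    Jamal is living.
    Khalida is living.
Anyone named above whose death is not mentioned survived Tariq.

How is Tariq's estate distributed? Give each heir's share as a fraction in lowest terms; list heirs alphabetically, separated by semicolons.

Hamid 1/5; Hanan 1/10; Jamal 1/5; Khalida 1/5; Maysoon 1/10; Samir 1/5

There is no surviving spouse, so the entire estate passes to Tariq's descendants per stirpes.
The estate is divided into 5 equal shares of 1/5 among Samir, Hamid, Nabil, Jamal, Khalida.
Samir is living and takes 1/5.
Hamid is living and takes 1/5.
Nabil predeceased; the 1/5 allotted to Nabil's branch passes to Nabil's issue by representation.
The 1/5 is divided into 2 equal shares of 1/10 among Hanan, Maysoon.
Hanan is living and takes 1/10.
Maysoon is living and takes 1/10.
Jamal is living and takes 1/5.
Khalida is living and takes 1/5.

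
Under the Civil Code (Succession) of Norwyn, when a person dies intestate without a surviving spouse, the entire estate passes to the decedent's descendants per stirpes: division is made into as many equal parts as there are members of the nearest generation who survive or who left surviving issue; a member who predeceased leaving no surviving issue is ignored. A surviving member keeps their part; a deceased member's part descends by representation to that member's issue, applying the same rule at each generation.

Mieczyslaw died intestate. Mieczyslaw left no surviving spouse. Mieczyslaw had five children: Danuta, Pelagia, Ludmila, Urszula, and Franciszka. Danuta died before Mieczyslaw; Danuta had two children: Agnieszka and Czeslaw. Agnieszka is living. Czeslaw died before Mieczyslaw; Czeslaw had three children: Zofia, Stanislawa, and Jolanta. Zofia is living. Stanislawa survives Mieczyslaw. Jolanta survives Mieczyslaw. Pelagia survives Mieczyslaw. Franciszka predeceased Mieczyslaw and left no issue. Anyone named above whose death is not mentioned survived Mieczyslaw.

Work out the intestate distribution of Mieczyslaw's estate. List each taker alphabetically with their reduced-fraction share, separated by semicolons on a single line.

Agnieszka 1/8; Jolanta 1/24; Ludmila 1/4; Pelagia 1/4; Stanislawa 1/24; Urszula 1/4; Zofia 1/24

There is no surviving spouse, so the entire estate passes to Mieczyslaw's descendants per stirpes.
Franciszka left no surviving issue, so that branch lapses and is disregarded.
The estate is divided into 4 equal shares of 1/4 among Danuta, Pelagia, Ludmila, Urszula.
Danuta predeceased; the 1/4 allotted to Danuta's branch passes to Danuta's issue by representation.
The 1/4 is divided into 2 equal shares of 1/8 among Agnieszka, Czeslaw.
Agnieszka is living and takes 1/8.
Czeslaw predeceased; the 1/8 allotted to Czeslaw's branch passes to Czeslaw's issue by representation.
The 1/8 is divided into 3 equal shares of 1/24 among Zofia, Stanislawa, Jolanta.
Zofia is living and takes 1/24.
Stanislawa is living and takes 1/24.
Jolanta is living and takes 1/24.
Pelagia is living and takes 1/4.
Ludmila is living and takes 1/4.
Urszula is living and takes 1/4.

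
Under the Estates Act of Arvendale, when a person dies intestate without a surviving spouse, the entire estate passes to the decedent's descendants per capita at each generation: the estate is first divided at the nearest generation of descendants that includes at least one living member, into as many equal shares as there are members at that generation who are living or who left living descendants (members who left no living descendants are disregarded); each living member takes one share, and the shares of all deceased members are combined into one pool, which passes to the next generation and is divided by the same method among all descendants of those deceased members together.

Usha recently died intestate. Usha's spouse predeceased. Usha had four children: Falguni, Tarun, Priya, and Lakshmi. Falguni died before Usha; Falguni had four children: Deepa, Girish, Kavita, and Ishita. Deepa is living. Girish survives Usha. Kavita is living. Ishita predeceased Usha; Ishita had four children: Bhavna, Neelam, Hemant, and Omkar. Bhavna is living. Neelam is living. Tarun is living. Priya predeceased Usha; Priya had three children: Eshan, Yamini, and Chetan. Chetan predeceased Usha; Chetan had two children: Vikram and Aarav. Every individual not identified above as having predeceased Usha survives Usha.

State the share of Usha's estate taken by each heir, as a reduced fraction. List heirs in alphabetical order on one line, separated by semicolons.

Aarav 1/42; Bhavna 1/42; Deepa 1/14; Eshan 1/14; Girish 1/14; Hemant 1/42; Kavita 1/14; Lakshmi 1/4; Neelam 1/42; Omkar 1/42; Tarun 1/4; Vikram 1/42; Yamini 1/14

There is no surviving spouse, so the entire estate passes to Usha's descendants per capita at each generation.
At generation 1 (Falguni, Tarun, Priya, Lakshmi) there are 4 shares of (1)/4 = 1/4 each.
Living: Tarun and Lakshmi — each takes 1/4.
Deceased: Falguni and Priya. Their combined 1/2 is pooled and carried to generation 2.
At generation 2 (Deepa, Girish, Kavita, Ishita, Eshan, Yamini, Chetan) there are 7 shares of (1/2)/7 = 1/14 each.
Living: Deepa, Girish, Kavita, Eshan, and Yamini — each takes 1/14.
Deceased: Ishita and Chetan. Their combined 1/7 is pooled and carried to generation 3.
At generation 3 (Bhavna, Neelam, Hemant, Omkar, Vikram, Aarav) there are 6 shares of (1/7)/6 = 1/42 each.
Living: Bhavna, Neelam, Hemant, Omkar, Vikram, and Aarav — each takes 1/42.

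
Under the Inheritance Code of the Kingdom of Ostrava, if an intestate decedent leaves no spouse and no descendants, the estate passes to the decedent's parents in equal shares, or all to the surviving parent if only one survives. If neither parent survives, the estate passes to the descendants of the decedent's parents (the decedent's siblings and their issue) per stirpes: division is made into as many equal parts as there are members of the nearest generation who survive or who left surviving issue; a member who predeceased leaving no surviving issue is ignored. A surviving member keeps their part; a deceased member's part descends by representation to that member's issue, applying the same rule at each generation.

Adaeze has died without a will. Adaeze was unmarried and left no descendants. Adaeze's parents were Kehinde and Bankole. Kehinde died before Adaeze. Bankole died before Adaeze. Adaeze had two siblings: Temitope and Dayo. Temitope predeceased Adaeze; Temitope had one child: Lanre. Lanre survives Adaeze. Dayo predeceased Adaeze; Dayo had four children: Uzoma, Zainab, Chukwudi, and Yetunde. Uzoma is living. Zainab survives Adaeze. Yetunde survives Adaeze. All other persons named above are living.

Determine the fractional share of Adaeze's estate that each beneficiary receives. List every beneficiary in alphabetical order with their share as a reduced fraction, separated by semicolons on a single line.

Chukwudi 1/8; Lanre 1/2; Uzoma 1/8; Yetunde 1/8; Zainab 1/8

Neither parent survives and there are no descendants, so the estate passes to Adaeze's siblings and their issue per stirpes.
The estate is divided into 2 equal shares of 1/2 among Temitope, Dayo.
Temitope predeceased; the 1/2 allotted to Temitope's branch passes to Temitope's issue by representation.
Lanre is the sole taker at this level and receives the full 1/2.
Dayo predeceased; the 1/2 allotted to Dayo's branch passes to Dayo's issue by representation.
The 1/2 is divided into 4 equal shares of 1/8 among Uzoma, Zainab, Chukwudi, Yetunde.
Uzoma is living and takes 1/8.
Zainab is living and takes 1/8.
Chukwudi is living and takes 1/8.
Yetunde is living and takes 1/8.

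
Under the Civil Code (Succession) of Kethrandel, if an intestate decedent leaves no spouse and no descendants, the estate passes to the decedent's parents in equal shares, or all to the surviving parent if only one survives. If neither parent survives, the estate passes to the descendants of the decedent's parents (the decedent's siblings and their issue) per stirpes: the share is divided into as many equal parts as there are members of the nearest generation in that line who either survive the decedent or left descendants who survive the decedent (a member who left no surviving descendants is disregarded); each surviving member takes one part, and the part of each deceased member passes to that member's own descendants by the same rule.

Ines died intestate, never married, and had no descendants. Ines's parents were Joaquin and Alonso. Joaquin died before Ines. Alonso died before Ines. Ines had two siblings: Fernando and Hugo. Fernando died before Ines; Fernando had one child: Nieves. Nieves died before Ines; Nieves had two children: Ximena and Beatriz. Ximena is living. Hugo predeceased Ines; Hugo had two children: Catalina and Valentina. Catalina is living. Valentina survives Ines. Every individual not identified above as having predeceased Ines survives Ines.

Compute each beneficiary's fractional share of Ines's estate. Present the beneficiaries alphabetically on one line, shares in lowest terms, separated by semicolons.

Neither parent survives and there are no descendants, so the estate passes to Ines's siblings and their issue per stirpes.
The estate is divided into 2 equal shares of 1/2 among Fernando, Hugo.
Fernando predeceased; the 1/2 allotted to Fernando's branch passes to Fernando's issue by representation.
Nieves's line is the sole branch at this level, so the full 1/2 passes to Nieves's issue by representation.
The 1/2 is divided into 2 equal shares of 1/4 among Ximena, Beatriz.
Ximena is living and takes 1/4.
Beatriz is living and takes 1/4.
Hugo predeceased; the 1/2 allotted to Hugo's branch passes to Hugo's issue by representation.
The 1/2 is divided into 2 equal shares of 1/4 among Catalina, Valentina.
Catalina is living and takes 1/4.
Valentina is living and takes 1/4.

Beatriz 1/4; Catalina 1/4; Valentina 1/4; Ximena 1/4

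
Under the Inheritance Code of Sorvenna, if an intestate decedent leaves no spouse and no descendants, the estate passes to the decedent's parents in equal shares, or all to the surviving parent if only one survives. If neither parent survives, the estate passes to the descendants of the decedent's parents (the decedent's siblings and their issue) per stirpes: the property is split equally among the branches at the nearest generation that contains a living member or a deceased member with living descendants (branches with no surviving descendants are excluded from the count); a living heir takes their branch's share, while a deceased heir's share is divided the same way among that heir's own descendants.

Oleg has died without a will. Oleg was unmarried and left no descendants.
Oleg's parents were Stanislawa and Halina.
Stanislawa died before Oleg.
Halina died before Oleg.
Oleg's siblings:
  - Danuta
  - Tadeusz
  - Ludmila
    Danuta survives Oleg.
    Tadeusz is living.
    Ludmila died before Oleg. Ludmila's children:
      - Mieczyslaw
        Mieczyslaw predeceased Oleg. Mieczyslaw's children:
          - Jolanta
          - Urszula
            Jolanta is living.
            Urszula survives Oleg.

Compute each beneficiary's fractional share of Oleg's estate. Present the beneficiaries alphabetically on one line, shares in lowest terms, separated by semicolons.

Danuta 1/3; Jolanta 1/6; Tadeusz 1/3; Urszula 1/6

Neither parent survives and there are no descendants, so the estate passes to Oleg's siblings and their issue per stirpes.
The estate is divided into 3 equal shares of 1/3 among Danuta, Tadeusz, Ludmila.
Danuta is living and takes 1/3.
Tadeusz is living and takes 1/3.
Ludmila predeceased; the 1/3 allotted to Ludmila's branch passes to Ludmila's issue by representation.
Mieczyslaw's line is the sole branch at this level, so the full 1/3 passes to Mieczyslaw's issue by representation.
The 1/3 is divided into 2 equal shares of 1/6 among Jolanta, Urszula.
Jolanta is living and takes 1/6.
Urszula is living and takes 1/6.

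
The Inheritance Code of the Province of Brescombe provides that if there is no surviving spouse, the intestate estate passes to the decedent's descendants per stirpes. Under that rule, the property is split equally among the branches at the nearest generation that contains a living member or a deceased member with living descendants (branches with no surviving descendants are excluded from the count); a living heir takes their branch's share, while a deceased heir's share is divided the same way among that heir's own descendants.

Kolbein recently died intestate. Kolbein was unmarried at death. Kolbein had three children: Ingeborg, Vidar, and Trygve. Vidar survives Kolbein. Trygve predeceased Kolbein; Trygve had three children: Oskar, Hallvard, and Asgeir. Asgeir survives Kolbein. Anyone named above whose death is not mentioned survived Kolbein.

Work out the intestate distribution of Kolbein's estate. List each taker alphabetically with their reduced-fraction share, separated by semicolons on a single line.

There is no surviving spouse, so the entire estate passes to Kolbein's descendants per stirpes.
The estate is divided into 3 equal shares of 1/3 among Ingeborg, Vidar, Trygve.
Ingeborg is living and takes 1/3.
Vidar is living and takes 1/3.
Trygve predeceased; the 1/3 allotted to Trygve's branch passes to Trygve's issue by representation.
The 1/3 is divided into 3 equal shares of 1/9 among Oskar, Hallvard, Asgeir.
Oskar is living and takes 1/9.
Hallvard is living and takes 1/9.
Asgeir is living and takes 1/9.

Asgeir 1/9; Hallvard 1/9; Ingeborg 1/3; Oskar 1/9; Vidar 1/3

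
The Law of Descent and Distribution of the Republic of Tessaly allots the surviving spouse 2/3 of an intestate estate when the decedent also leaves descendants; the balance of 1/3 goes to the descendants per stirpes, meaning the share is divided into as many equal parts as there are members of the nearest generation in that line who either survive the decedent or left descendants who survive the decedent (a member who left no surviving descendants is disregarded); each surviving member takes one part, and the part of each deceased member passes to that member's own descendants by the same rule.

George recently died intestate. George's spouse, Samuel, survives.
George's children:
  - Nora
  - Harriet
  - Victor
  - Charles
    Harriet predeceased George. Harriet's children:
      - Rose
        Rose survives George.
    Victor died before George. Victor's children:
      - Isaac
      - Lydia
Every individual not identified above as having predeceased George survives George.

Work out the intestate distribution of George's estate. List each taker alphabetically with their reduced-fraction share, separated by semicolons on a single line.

Samuel, as surviving spouse, takes 2/3.
The remaining 1/3 passes to George's descendants per stirpes.
The 1/3 is divided into 4 equal shares of 1/12 among Nora, Harriet, Victor, Charles.
Nora is living and takes 1/12.
Harriet predeceased; the 1/12 allotted to Harriet's branch passes to Harriet's issue by representation.
Rose is the sole taker at this level and receives the full 1/12.
Victor predeceased; the 1/12 allotted to Victor's branch passes to Victor's issue by representation.
The 1/12 is divided into 2 equal shares of 1/24 among Isaac, Lydia.
Isaac is living and takes 1/24.
Lydia is living and takes 1/24.
Charles is living and takes 1/12.

Charles 1/12; Isaac 1/24; Lydia 1/24; Nora 1/12; Rose 1/12; Samuel 2/3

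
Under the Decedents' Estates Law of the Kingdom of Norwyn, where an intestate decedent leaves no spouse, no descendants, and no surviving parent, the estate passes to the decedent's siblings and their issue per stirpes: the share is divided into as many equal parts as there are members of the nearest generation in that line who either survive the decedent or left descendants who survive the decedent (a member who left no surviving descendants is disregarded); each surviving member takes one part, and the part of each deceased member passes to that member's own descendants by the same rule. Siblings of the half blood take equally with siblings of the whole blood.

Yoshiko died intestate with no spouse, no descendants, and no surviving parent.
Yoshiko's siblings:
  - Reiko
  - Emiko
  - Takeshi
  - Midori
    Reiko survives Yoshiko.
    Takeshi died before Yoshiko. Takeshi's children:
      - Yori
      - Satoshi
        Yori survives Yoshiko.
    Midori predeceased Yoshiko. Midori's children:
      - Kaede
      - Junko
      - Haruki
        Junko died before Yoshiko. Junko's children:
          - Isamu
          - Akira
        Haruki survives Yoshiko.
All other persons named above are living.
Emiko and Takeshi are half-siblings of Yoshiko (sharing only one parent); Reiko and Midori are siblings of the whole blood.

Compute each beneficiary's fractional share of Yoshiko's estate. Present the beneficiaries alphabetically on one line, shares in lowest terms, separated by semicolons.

No spouse, descendants, or parent survives, so the estate passes to Yoshiko's siblings per stirpes.
Half-blood and whole-blood siblings take equally under the stated rule.
The estate is divided into 4 equal shares of 1/4 among Reiko, Emiko, Takeshi, Midori.
Reiko is living and takes 1/4.
Emiko is living and takes 1/4.
Takeshi predeceased; the 1/4 allotted to Takeshi's branch passes to Takeshi's issue by representation.
The 1/4 is divided into 2 equal shares of 1/8 among Yori, Satoshi.
Yori is living and takes 1/8.
Satoshi is living and takes 1/8.
Midori predeceased; the 1/4 allotted to Midori's branch passes to Midori's issue by representation.
The 1/4 is divided into 3 equal shares of 1/12 among Kaede, Junko, Haruki.
Kaede is living and takes 1/12.
Junko predeceased; the 1/12 allotted to Junko's branch passes to Junko's issue by representation.
The 1/12 is divided into 2 equal shares of 1/24 among Isamu, Akira.
Isamu is living and takes 1/24.
Akira is living and takes 1/24.
Haruki is living and takes 1/12.

Akira 1/24; Emiko 1/4; Haruki 1/12; Isamu 1/24; Kaede 1/12; Reiko 1/4; Satoshi 1/8; Yori 1/8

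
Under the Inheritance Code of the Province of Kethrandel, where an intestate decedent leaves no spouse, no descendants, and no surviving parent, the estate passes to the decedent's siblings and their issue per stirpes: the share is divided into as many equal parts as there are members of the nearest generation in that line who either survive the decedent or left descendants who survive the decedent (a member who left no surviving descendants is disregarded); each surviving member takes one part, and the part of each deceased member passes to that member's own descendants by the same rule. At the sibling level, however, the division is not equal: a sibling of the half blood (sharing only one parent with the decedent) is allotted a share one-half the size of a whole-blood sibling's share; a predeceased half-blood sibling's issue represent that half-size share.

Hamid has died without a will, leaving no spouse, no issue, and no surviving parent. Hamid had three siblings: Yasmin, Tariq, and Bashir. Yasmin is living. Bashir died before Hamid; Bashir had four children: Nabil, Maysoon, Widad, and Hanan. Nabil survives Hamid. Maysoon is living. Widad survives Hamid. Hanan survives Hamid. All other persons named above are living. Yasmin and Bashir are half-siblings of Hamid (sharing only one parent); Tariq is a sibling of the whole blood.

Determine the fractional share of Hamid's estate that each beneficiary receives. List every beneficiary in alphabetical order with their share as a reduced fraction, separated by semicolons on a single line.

No spouse, descendants, or parent survives, so the estate passes to Hamid's siblings per stirpes.
Half-blood siblings count for one-half the weight of whole-blood siblings at the initial division.
Dividing 1 in proportion to weights (total weight 2): Yasmin (weight 1/2) → 1/4; Tariq (weight 1) → 1/2; Bashir (weight 1/2) → 1/4.
Yasmin is living and takes 1/4.
Tariq is living and takes 1/2.
Bashir predeceased; the 1/4 allotted to Bashir's branch passes to Bashir's issue by representation.
The 1/4 is divided into 4 equal shares of 1/16 among Nabil, Maysoon, Widad, Hanan.
Nabil is living and takes 1/16.
Maysoon is living and takes 1/16.
Widad is living and takes 1/16.
Hanan is living and takes 1/16.

Hanan 1/16; Maysoon 1/16; Nabil 1/16; Tariq 1/2; Widad 1/16; Yasmin 1/4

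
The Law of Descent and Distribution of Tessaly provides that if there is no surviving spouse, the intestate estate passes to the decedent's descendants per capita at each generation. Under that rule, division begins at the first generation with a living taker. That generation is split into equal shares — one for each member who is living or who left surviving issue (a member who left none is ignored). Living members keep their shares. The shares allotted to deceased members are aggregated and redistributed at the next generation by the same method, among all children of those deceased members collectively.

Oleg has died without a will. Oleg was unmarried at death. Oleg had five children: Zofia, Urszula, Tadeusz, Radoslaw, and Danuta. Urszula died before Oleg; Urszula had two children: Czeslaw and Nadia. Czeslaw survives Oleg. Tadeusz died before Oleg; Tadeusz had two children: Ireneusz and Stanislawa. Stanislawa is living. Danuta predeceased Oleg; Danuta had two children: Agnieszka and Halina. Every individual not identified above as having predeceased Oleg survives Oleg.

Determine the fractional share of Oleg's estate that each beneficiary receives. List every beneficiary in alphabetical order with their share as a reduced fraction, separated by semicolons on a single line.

Agnieszka 1/10; Czeslaw 1/10; Halina 1/10; Ireneusz 1/10; Nadia 1/10; Radoslaw 1/5; Stanislawa 1/10; Zofia 1/5

There is no surviving spouse, so the entire estate passes to Oleg's descendants per capita at each generation.
At generation 1 (Zofia, Urszula, Tadeusz, Radoslaw, Danuta) there are 5 shares of (1)/5 = 1/5 each.
Living: Zofia and Radoslaw — each takes 1/5.
Deceased: Urszula, Tadeusz, and Danuta. Their combined 3/5 is pooled and carried to generation 2.
At generation 2 (Czeslaw, Nadia, Ireneusz, Stanislawa, Agnieszka, Halina) there are 6 shares of (3/5)/6 = 1/10 each.
Living: Czeslaw, Nadia, Ireneusz, Stanislawa, Agnieszka, and Halina — each takes 1/10.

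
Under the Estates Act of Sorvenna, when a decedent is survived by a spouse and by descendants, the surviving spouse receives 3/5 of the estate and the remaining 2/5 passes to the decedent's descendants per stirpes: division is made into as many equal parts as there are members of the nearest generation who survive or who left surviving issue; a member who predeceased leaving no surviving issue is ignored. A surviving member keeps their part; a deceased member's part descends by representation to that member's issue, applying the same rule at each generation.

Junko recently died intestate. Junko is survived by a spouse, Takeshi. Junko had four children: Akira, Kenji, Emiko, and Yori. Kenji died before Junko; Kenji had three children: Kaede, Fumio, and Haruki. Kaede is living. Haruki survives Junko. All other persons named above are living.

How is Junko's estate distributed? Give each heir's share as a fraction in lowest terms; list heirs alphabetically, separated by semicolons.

Akira 1/10; Emiko 1/10; Fumio 1/30; Haruki 1/30; Kaede 1/30; Takeshi 3/5; Yori 1/10

Takeshi, as surviving spouse, takes 3/5.
The remaining 2/5 passes to Junko's descendants per stirpes.
The 2/5 is divided into 4 equal shares of 1/10 among Akira, Kenji, Emiko, Yori.
Akira is living and takes 1/10.
Kenji predeceased; the 1/10 allotted to Kenji's branch passes to Kenji's issue by representation.
The 1/10 is divided into 3 equal shares of 1/30 among Kaede, Fumio, Haruki.
Kaede is living and takes 1/30.
Fumio is living and takes 1/30.
Haruki is living and takes 1/30.
Emiko is living and takes 1/10.
Yori is living and takes 1/10.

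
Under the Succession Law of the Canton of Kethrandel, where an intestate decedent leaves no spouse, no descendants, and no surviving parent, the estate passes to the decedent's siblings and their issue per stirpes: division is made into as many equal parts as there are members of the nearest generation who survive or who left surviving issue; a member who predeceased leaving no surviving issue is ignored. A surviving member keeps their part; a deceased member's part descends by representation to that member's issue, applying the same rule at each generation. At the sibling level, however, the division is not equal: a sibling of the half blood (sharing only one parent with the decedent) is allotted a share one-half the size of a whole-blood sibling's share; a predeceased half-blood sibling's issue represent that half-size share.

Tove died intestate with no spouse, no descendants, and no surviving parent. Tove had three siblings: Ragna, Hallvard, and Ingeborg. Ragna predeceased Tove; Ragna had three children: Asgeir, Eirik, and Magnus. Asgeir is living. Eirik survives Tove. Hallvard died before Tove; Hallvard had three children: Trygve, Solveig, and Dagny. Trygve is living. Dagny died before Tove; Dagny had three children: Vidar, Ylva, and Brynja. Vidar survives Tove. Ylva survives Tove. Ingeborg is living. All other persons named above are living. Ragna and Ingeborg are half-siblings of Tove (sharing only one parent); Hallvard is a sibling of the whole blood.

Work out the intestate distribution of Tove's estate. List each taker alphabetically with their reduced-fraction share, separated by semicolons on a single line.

Asgeir 1/12; Brynja 1/18; Eirik 1/12; Ingeborg 1/4; Magnus 1/12; Solveig 1/6; Trygve 1/6; Vidar 1/18; Ylva 1/18

No spouse, descendants, or parent survives, so the estate passes to Tove's siblings per stirpes.
Half-blood siblings count for one-half the weight of whole-blood siblings at the initial division.
Dividing 1 in proportion to weights (total weight 2): Ragna (weight 1/2) → 1/4; Hallvard (weight 1) → 1/2; Ingeborg (weight 1/2) → 1/4.
Ragna predeceased; the 1/4 allotted to Ragna's branch passes to Ragna's issue by representation.
The 1/4 is divided into 3 equal shares of 1/12 among Asgeir, Eirik, Magnus.
Asgeir is living and takes 1/12.
Eirik is living and takes 1/12.
Magnus is living and takes 1/12.
Hallvard predeceased; the 1/2 allotted to Hallvard's branch passes to Hallvard's issue by representation.
The 1/2 is divided into 3 equal shares of 1/6 among Trygve, Solveig, Dagny.
Trygve is living and takes 1/6.
Solveig is living and takes 1/6.
Dagny predeceased; the 1/6 allotted to Dagny's branch passes to Dagny's issue by representation.
The 1/6 is divided into 3 equal shares of 1/18 among Vidar, Ylva, Brynja.
Vidar is living and takes 1/18.
Ylva is living and takes 1/18.
Brynja is living and takes 1/18.
Ingeborg is living and takes 1/4.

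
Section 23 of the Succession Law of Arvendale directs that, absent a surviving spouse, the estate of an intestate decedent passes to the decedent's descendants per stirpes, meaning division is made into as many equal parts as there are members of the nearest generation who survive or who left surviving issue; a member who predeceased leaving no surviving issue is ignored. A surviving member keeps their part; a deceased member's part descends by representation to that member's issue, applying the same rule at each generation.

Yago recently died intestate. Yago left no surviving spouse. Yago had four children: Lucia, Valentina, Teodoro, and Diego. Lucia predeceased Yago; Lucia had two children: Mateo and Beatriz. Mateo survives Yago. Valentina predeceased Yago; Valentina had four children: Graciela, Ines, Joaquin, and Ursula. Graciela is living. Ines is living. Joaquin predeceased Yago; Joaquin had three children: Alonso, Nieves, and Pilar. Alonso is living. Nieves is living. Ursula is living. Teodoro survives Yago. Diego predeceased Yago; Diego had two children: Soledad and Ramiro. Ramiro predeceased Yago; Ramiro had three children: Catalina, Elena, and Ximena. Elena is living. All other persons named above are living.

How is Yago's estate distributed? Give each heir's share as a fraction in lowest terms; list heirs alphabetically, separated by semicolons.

There is no surviving spouse, so the entire estate passes to Yago's descendants per stirpes.
The estate is divided into 4 equal shares of 1/4 among Lucia, Valentina, Teodoro, Diego.
Lucia predeceased; the 1/4 allotted to Lucia's branch passes to Lucia's issue by representation.
The 1/4 is divided into 2 equal shares of 1/8 among Mateo, Beatriz.
Mateo is living and takes 1/8.
Beatriz is living and takes 1/8.
Valentina predeceased; the 1/4 allotted to Valentina's branch passes to Valentina's issue by representation.
The 1/4 is divided into 4 equal shares of 1/16 among Graciela, Ines, Joaquin, Ursula.
Graciela is living and takes 1/16.
Ines is living and takes 1/16.
Joaquin predeceased; the 1/16 allotted to Joaquin's branch passes to Joaquin's issue by representation.
The 1/16 is divided into 3 equal shares of 1/48 among Alonso, Nieves, Pilar.
Alonso is living and takes 1/48.
Nieves is living and takes 1/48.
Pilar is living and takes 1/48.
Ursula is living and takes 1/16.
Teodoro is living and takes 1/4.
Diego predeceased; the 1/4 allotted to Diego's branch passes to Diego's issue by representation.
The 1/4 is divided into 2 equal shares of 1/8 among Soledad, Ramiro.
Soledad is living and takes 1/8.
Ramiro predeceased; the 1/8 allotted to Ramiro's branch passes to Ramiro's issue by representation.
The 1/8 is divided into 3 equal shares of 1/24 among Catalina, Elena, Ximena.
Catalina is living and takes 1/24.
Elena is living and takes 1/24.
Ximena is living and takes 1/24.

Alonso 1/48; Beatriz 1/8; Catalina 1/24; Elena 1/24; Graciela 1/16; Ines 1/16; Mateo 1/8; Nieves 1/48; Pilar 1/48; Soledad 1/8; Teodoro 1/4; Ursula 1/16; Ximena 1/24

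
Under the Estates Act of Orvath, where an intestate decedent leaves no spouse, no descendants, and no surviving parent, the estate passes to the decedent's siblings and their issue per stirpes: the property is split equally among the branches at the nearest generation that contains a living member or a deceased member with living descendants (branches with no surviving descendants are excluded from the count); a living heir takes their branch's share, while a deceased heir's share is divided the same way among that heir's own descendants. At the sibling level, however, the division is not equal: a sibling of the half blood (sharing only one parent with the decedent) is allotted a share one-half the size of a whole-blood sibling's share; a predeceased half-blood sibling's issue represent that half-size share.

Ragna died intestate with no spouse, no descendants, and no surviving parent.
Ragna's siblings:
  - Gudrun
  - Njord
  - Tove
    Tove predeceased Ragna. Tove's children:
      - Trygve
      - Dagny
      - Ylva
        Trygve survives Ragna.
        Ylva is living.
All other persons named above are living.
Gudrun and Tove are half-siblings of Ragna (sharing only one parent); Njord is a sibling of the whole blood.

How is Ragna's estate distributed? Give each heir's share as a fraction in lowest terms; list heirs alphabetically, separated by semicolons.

Dagny 1/12; Gudrun 1/4; Njord 1/2; Trygve 1/12; Ylva 1/12

No spouse, descendants, or parent survives, so the estate passes to Ragna's siblings per stirpes.
Half-blood siblings count for one-half the weight of whole-blood siblings at the initial division.
Dividing 1 in proportion to weights (total weight 2): Gudrun (weight 1/2) → 1/4; Njord (weight 1) → 1/2; Tove (weight 1/2) → 1/4.
Gudrun is living and takes 1/4.
Njord is living and takes 1/2.
Tove predeceased; the 1/4 allotted to Tove's branch passes to Tove's issue by representation.
The 1/4 is divided into 3 equal shares of 1/12 among Trygve, Dagny, Ylva.
Trygve is living and takes 1/12.
Dagny is living and takes 1/12.
Ylva is living and takes 1/12.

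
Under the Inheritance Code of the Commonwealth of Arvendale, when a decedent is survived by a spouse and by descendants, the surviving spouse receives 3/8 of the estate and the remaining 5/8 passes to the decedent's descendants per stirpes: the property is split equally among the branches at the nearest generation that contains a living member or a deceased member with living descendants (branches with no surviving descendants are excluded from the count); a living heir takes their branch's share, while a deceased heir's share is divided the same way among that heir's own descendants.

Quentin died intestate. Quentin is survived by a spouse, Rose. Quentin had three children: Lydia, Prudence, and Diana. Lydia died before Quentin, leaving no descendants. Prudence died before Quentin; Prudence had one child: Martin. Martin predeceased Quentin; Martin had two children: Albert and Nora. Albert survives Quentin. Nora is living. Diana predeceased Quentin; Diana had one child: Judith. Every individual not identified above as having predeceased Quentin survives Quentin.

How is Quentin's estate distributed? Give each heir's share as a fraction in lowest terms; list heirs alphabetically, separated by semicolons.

Rose, as surviving spouse, takes 3/8.
The remaining 5/8 passes to Quentin's descendants per stirpes.
Lydia left no surviving issue, so that branch lapses and is disregarded.
The 5/8 is divided into 2 equal shares of 5/16 among Prudence, Diana.
Prudence predeceased; the 5/16 allotted to Prudence's branch passes to Prudence's issue by representation.
Martin's line is the sole branch at this level, so the full 5/16 passes to Martin's issue by representation.
The 5/16 is divided into 2 equal shares of 5/32 among Albert, Nora.
Albert is living and takes 5/32.
Nora is living and takes 5/32.
Diana predeceased; the 5/16 allotted to Diana's branch passes to Diana's issue by representation.
Judith is the sole taker at this level and receives the full 5/16.

Albert 5/32; Judith 5/16; Nora 5/32; Rose 3/8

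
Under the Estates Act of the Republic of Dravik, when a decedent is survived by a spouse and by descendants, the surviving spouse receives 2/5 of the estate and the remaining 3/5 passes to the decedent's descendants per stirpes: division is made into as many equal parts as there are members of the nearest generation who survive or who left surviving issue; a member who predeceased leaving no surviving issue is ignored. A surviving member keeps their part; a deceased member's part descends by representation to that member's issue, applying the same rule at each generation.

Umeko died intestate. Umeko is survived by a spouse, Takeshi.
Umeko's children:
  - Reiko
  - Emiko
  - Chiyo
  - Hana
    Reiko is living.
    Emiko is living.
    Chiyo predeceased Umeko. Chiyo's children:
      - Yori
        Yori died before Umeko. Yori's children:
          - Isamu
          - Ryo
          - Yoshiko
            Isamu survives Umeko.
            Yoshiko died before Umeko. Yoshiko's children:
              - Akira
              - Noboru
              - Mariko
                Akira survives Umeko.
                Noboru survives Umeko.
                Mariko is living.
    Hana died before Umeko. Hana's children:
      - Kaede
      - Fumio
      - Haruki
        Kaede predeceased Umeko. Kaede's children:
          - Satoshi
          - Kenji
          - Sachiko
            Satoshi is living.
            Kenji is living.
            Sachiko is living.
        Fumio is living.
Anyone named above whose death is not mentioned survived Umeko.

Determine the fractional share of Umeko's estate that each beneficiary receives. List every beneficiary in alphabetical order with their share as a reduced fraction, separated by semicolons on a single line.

Akira 1/60; Emiko 3/20; Fumio 1/20; Haruki 1/20; Isamu 1/20; Kenji 1/60; Mariko 1/60; Noboru 1/60; Reiko 3/20; Ryo 1/20; Sachiko 1/60; Satoshi 1/60; Takeshi 2/5

Takeshi, as surviving spouse, takes 2/5.
The remaining 3/5 passes to Umeko's descendants per stirpes.
The 3/5 is divided into 4 equal shares of 3/20 among Reiko, Emiko, Chiyo, Hana.
Reiko is living and takes 3/20.
Emiko is living and takes 3/20.
Chiyo predeceased; the 3/20 allotted to Chiyo's branch passes to Chiyo's issue by representation.
Yori's line is the sole branch at this level, so the full 3/20 passes to Yori's issue by representation.
The 3/20 is divided into 3 equal shares of 1/20 among Isamu, Ryo, Yoshiko.
Isamu is living and takes 1/20.
Ryo is living and takes 1/20.
Yoshiko predeceased; the 1/20 allotted to Yoshiko's branch passes to Yoshiko's issue by representation.
The 1/20 is divided into 3 equal shares of 1/60 among Akira, Noboru, Mariko.
Akira is living and takes 1/60.
Noboru is living and takes 1/60.
Mariko is living and takes 1/60.
Hana predeceased; the 3/20 allotted to Hana's branch passes to Hana's issue by representation.
The 3/20 is divided into 3 equal shares of 1/20 among Kaede, Fumio, Haruki.
Kaede predeceased; the 1/20 allotted to Kaede's branch passes to Kaede's issue by representation.
The 1/20 is divided into 3 equal shares of 1/60 among Satoshi, Kenji, Sachiko.
Satoshi is living and takes 1/60.
Kenji is living and takes 1/60.
Sachiko is living and takes 1/60.
Fumio is living and takes 1/20.
Haruki is living and takes 1/20.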